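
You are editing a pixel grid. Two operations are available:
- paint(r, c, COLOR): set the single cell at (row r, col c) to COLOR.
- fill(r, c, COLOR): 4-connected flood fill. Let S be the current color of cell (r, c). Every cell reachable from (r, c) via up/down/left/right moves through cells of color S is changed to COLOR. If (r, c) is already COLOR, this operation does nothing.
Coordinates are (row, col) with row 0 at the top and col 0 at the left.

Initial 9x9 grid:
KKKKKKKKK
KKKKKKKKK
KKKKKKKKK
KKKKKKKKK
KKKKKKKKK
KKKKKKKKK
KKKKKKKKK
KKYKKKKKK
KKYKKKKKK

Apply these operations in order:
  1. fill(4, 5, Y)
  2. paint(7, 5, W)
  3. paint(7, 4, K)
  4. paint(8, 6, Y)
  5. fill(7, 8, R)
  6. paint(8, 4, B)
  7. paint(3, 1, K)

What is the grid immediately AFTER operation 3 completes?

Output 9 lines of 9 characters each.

After op 1 fill(4,5,Y) [79 cells changed]:
YYYYYYYYY
YYYYYYYYY
YYYYYYYYY
YYYYYYYYY
YYYYYYYYY
YYYYYYYYY
YYYYYYYYY
YYYYYYYYY
YYYYYYYYY
After op 2 paint(7,5,W):
YYYYYYYYY
YYYYYYYYY
YYYYYYYYY
YYYYYYYYY
YYYYYYYYY
YYYYYYYYY
YYYYYYYYY
YYYYYWYYY
YYYYYYYYY
After op 3 paint(7,4,K):
YYYYYYYYY
YYYYYYYYY
YYYYYYYYY
YYYYYYYYY
YYYYYYYYY
YYYYYYYYY
YYYYYYYYY
YYYYKWYYY
YYYYYYYYY

Answer: YYYYYYYYY
YYYYYYYYY
YYYYYYYYY
YYYYYYYYY
YYYYYYYYY
YYYYYYYYY
YYYYYYYYY
YYYYKWYYY
YYYYYYYYY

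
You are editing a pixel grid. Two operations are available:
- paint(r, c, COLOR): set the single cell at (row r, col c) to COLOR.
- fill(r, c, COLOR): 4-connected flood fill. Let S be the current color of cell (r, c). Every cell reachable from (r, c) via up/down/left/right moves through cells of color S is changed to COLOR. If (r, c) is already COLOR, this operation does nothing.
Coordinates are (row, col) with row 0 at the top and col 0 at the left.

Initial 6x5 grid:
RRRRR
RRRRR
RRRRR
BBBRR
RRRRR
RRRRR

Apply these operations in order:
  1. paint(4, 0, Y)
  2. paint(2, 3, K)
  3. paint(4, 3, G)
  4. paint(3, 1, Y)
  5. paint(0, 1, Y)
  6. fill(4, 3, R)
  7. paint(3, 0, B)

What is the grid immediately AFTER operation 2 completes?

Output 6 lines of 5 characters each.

Answer: RRRRR
RRRRR
RRRKR
BBBRR
YRRRR
RRRRR

Derivation:
After op 1 paint(4,0,Y):
RRRRR
RRRRR
RRRRR
BBBRR
YRRRR
RRRRR
After op 2 paint(2,3,K):
RRRRR
RRRRR
RRRKR
BBBRR
YRRRR
RRRRR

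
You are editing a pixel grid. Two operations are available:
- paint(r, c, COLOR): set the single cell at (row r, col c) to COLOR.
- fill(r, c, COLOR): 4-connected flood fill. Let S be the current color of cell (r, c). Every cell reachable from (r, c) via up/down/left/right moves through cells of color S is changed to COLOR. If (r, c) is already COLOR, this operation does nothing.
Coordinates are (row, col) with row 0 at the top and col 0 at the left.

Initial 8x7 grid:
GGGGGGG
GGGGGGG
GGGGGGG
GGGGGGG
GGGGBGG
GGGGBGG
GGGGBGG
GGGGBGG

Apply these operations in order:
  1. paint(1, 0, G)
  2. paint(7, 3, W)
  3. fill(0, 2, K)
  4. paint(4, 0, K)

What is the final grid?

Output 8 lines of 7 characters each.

Answer: KKKKKKK
KKKKKKK
KKKKKKK
KKKKKKK
KKKKBKK
KKKKBKK
KKKKBKK
KKKWBKK

Derivation:
After op 1 paint(1,0,G):
GGGGGGG
GGGGGGG
GGGGGGG
GGGGGGG
GGGGBGG
GGGGBGG
GGGGBGG
GGGGBGG
After op 2 paint(7,3,W):
GGGGGGG
GGGGGGG
GGGGGGG
GGGGGGG
GGGGBGG
GGGGBGG
GGGGBGG
GGGWBGG
After op 3 fill(0,2,K) [51 cells changed]:
KKKKKKK
KKKKKKK
KKKKKKK
KKKKKKK
KKKKBKK
KKKKBKK
KKKKBKK
KKKWBKK
After op 4 paint(4,0,K):
KKKKKKK
KKKKKKK
KKKKKKK
KKKKKKK
KKKKBKK
KKKKBKK
KKKKBKK
KKKWBKK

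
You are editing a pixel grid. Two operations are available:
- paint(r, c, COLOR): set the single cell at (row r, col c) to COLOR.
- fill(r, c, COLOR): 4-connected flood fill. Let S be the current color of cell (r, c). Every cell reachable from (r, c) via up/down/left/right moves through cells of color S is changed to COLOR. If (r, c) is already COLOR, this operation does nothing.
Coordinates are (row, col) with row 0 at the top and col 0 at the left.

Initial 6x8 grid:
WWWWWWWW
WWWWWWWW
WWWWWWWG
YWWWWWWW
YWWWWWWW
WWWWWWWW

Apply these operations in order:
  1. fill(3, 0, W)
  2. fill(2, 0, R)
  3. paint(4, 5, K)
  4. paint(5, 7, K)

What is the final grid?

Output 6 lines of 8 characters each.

Answer: RRRRRRRR
RRRRRRRR
RRRRRRRG
RRRRRRRR
RRRRRKRR
RRRRRRRK

Derivation:
After op 1 fill(3,0,W) [2 cells changed]:
WWWWWWWW
WWWWWWWW
WWWWWWWG
WWWWWWWW
WWWWWWWW
WWWWWWWW
After op 2 fill(2,0,R) [47 cells changed]:
RRRRRRRR
RRRRRRRR
RRRRRRRG
RRRRRRRR
RRRRRRRR
RRRRRRRR
After op 3 paint(4,5,K):
RRRRRRRR
RRRRRRRR
RRRRRRRG
RRRRRRRR
RRRRRKRR
RRRRRRRR
After op 4 paint(5,7,K):
RRRRRRRR
RRRRRRRR
RRRRRRRG
RRRRRRRR
RRRRRKRR
RRRRRRRK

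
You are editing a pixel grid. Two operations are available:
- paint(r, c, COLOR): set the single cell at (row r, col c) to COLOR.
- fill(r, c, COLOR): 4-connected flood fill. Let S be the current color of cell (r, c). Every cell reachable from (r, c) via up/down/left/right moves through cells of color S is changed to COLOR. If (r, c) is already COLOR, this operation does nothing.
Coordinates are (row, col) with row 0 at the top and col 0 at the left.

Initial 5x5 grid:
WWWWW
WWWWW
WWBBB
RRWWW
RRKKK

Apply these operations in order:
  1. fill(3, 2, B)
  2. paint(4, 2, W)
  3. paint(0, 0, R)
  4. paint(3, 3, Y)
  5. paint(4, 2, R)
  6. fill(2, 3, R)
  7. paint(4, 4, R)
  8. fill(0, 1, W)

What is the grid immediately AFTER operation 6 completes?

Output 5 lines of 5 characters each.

After op 1 fill(3,2,B) [3 cells changed]:
WWWWW
WWWWW
WWBBB
RRBBB
RRKKK
After op 2 paint(4,2,W):
WWWWW
WWWWW
WWBBB
RRBBB
RRWKK
After op 3 paint(0,0,R):
RWWWW
WWWWW
WWBBB
RRBBB
RRWKK
After op 4 paint(3,3,Y):
RWWWW
WWWWW
WWBBB
RRBYB
RRWKK
After op 5 paint(4,2,R):
RWWWW
WWWWW
WWBBB
RRBYB
RRRKK
After op 6 fill(2,3,R) [5 cells changed]:
RWWWW
WWWWW
WWRRR
RRRYR
RRRKK

Answer: RWWWW
WWWWW
WWRRR
RRRYR
RRRKK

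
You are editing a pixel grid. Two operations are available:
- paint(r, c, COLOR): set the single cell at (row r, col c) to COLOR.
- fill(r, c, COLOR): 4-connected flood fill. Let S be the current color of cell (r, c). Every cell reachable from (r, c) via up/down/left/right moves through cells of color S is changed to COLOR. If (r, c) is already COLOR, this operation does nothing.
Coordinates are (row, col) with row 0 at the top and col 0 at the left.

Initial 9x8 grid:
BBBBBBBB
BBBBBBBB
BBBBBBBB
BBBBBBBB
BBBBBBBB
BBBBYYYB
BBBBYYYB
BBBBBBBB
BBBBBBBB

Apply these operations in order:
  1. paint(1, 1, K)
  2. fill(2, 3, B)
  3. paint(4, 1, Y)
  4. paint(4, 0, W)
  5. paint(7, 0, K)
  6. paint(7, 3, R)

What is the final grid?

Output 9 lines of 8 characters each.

After op 1 paint(1,1,K):
BBBBBBBB
BKBBBBBB
BBBBBBBB
BBBBBBBB
BBBBBBBB
BBBBYYYB
BBBBYYYB
BBBBBBBB
BBBBBBBB
After op 2 fill(2,3,B) [0 cells changed]:
BBBBBBBB
BKBBBBBB
BBBBBBBB
BBBBBBBB
BBBBBBBB
BBBBYYYB
BBBBYYYB
BBBBBBBB
BBBBBBBB
After op 3 paint(4,1,Y):
BBBBBBBB
BKBBBBBB
BBBBBBBB
BBBBBBBB
BYBBBBBB
BBBBYYYB
BBBBYYYB
BBBBBBBB
BBBBBBBB
After op 4 paint(4,0,W):
BBBBBBBB
BKBBBBBB
BBBBBBBB
BBBBBBBB
WYBBBBBB
BBBBYYYB
BBBBYYYB
BBBBBBBB
BBBBBBBB
After op 5 paint(7,0,K):
BBBBBBBB
BKBBBBBB
BBBBBBBB
BBBBBBBB
WYBBBBBB
BBBBYYYB
BBBBYYYB
KBBBBBBB
BBBBBBBB
After op 6 paint(7,3,R):
BBBBBBBB
BKBBBBBB
BBBBBBBB
BBBBBBBB
WYBBBBBB
BBBBYYYB
BBBBYYYB
KBBRBBBB
BBBBBBBB

Answer: BBBBBBBB
BKBBBBBB
BBBBBBBB
BBBBBBBB
WYBBBBBB
BBBBYYYB
BBBBYYYB
KBBRBBBB
BBBBBBBB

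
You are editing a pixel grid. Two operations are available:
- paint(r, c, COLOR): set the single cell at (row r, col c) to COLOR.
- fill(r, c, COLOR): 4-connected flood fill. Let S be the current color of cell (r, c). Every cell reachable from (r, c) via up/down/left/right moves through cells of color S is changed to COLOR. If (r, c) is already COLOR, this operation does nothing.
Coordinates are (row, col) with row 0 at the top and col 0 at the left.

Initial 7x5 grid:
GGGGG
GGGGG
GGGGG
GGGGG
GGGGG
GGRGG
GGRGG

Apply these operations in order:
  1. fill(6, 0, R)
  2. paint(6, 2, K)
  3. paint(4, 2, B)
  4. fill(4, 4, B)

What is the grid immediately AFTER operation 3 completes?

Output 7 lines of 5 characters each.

Answer: RRRRR
RRRRR
RRRRR
RRRRR
RRBRR
RRRRR
RRKRR

Derivation:
After op 1 fill(6,0,R) [33 cells changed]:
RRRRR
RRRRR
RRRRR
RRRRR
RRRRR
RRRRR
RRRRR
After op 2 paint(6,2,K):
RRRRR
RRRRR
RRRRR
RRRRR
RRRRR
RRRRR
RRKRR
After op 3 paint(4,2,B):
RRRRR
RRRRR
RRRRR
RRRRR
RRBRR
RRRRR
RRKRR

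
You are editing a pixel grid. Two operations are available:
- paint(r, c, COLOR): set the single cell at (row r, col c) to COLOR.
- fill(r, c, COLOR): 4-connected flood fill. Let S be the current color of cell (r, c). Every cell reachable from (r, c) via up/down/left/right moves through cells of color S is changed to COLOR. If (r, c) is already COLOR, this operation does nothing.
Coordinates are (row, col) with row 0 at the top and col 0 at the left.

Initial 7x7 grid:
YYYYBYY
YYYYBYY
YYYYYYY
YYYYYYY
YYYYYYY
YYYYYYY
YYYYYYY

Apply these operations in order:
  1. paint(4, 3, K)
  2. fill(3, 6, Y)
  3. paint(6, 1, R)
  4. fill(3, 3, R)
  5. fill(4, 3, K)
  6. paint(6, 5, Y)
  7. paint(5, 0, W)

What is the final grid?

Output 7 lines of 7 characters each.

Answer: RRRRBRR
RRRRBRR
RRRRRRR
RRRRRRR
RRRKRRR
WRRRRRR
RRRRRYR

Derivation:
After op 1 paint(4,3,K):
YYYYBYY
YYYYBYY
YYYYYYY
YYYYYYY
YYYKYYY
YYYYYYY
YYYYYYY
After op 2 fill(3,6,Y) [0 cells changed]:
YYYYBYY
YYYYBYY
YYYYYYY
YYYYYYY
YYYKYYY
YYYYYYY
YYYYYYY
After op 3 paint(6,1,R):
YYYYBYY
YYYYBYY
YYYYYYY
YYYYYYY
YYYKYYY
YYYYYYY
YRYYYYY
After op 4 fill(3,3,R) [45 cells changed]:
RRRRBRR
RRRRBRR
RRRRRRR
RRRRRRR
RRRKRRR
RRRRRRR
RRRRRRR
After op 5 fill(4,3,K) [0 cells changed]:
RRRRBRR
RRRRBRR
RRRRRRR
RRRRRRR
RRRKRRR
RRRRRRR
RRRRRRR
After op 6 paint(6,5,Y):
RRRRBRR
RRRRBRR
RRRRRRR
RRRRRRR
RRRKRRR
RRRRRRR
RRRRRYR
After op 7 paint(5,0,W):
RRRRBRR
RRRRBRR
RRRRRRR
RRRRRRR
RRRKRRR
WRRRRRR
RRRRRYR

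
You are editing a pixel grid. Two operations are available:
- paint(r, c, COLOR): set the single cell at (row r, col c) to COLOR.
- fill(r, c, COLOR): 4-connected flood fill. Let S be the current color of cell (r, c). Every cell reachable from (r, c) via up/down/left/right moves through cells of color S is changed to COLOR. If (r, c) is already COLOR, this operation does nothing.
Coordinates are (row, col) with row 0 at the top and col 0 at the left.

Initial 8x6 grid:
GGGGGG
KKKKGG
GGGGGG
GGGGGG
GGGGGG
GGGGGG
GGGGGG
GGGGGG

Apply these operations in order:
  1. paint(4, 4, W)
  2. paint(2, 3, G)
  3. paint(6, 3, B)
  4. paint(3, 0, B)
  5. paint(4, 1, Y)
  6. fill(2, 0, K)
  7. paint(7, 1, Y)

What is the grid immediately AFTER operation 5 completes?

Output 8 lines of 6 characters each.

After op 1 paint(4,4,W):
GGGGGG
KKKKGG
GGGGGG
GGGGGG
GGGGWG
GGGGGG
GGGGGG
GGGGGG
After op 2 paint(2,3,G):
GGGGGG
KKKKGG
GGGGGG
GGGGGG
GGGGWG
GGGGGG
GGGGGG
GGGGGG
After op 3 paint(6,3,B):
GGGGGG
KKKKGG
GGGGGG
GGGGGG
GGGGWG
GGGGGG
GGGBGG
GGGGGG
After op 4 paint(3,0,B):
GGGGGG
KKKKGG
GGGGGG
BGGGGG
GGGGWG
GGGGGG
GGGBGG
GGGGGG
After op 5 paint(4,1,Y):
GGGGGG
KKKKGG
GGGGGG
BGGGGG
GYGGWG
GGGGGG
GGGBGG
GGGGGG

Answer: GGGGGG
KKKKGG
GGGGGG
BGGGGG
GYGGWG
GGGGGG
GGGBGG
GGGGGG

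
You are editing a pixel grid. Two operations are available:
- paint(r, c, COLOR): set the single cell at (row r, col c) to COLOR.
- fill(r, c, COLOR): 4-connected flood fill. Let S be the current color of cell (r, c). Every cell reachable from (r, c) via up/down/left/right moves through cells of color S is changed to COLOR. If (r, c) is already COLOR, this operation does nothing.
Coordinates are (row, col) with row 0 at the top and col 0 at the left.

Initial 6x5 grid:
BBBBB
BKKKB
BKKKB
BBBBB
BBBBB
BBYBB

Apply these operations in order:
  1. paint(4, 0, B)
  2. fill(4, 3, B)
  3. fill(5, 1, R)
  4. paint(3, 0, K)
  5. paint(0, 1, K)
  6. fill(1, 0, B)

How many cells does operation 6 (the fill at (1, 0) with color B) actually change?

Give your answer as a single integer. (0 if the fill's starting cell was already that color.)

After op 1 paint(4,0,B):
BBBBB
BKKKB
BKKKB
BBBBB
BBBBB
BBYBB
After op 2 fill(4,3,B) [0 cells changed]:
BBBBB
BKKKB
BKKKB
BBBBB
BBBBB
BBYBB
After op 3 fill(5,1,R) [23 cells changed]:
RRRRR
RKKKR
RKKKR
RRRRR
RRRRR
RRYRR
After op 4 paint(3,0,K):
RRRRR
RKKKR
RKKKR
KRRRR
RRRRR
RRYRR
After op 5 paint(0,1,K):
RKRRR
RKKKR
RKKKR
KRRRR
RRRRR
RRYRR
After op 6 fill(1,0,B) [3 cells changed]:
BKRRR
BKKKR
BKKKR
KRRRR
RRRRR
RRYRR

Answer: 3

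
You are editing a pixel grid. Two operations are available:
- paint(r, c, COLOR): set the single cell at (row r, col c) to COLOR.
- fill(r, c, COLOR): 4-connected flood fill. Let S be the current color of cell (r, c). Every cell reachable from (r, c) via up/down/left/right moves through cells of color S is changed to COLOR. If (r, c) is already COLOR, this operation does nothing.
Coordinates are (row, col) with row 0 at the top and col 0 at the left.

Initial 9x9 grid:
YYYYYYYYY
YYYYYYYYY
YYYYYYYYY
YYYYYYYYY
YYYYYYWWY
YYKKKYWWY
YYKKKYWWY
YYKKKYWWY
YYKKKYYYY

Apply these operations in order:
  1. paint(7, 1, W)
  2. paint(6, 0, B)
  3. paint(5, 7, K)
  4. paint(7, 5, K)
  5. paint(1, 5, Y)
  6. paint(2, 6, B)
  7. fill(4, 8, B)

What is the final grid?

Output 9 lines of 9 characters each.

After op 1 paint(7,1,W):
YYYYYYYYY
YYYYYYYYY
YYYYYYYYY
YYYYYYYYY
YYYYYYWWY
YYKKKYWWY
YYKKKYWWY
YWKKKYWWY
YYKKKYYYY
After op 2 paint(6,0,B):
YYYYYYYYY
YYYYYYYYY
YYYYYYYYY
YYYYYYYYY
YYYYYYWWY
YYKKKYWWY
BYKKKYWWY
YWKKKYWWY
YYKKKYYYY
After op 3 paint(5,7,K):
YYYYYYYYY
YYYYYYYYY
YYYYYYYYY
YYYYYYYYY
YYYYYYWWY
YYKKKYWKY
BYKKKYWWY
YWKKKYWWY
YYKKKYYYY
After op 4 paint(7,5,K):
YYYYYYYYY
YYYYYYYYY
YYYYYYYYY
YYYYYYYYY
YYYYYYWWY
YYKKKYWKY
BYKKKYWWY
YWKKKKWWY
YYKKKYYYY
After op 5 paint(1,5,Y):
YYYYYYYYY
YYYYYYYYY
YYYYYYYYY
YYYYYYYYY
YYYYYYWWY
YYKKKYWKY
BYKKKYWWY
YWKKKKWWY
YYKKKYYYY
After op 6 paint(2,6,B):
YYYYYYYYY
YYYYYYYYY
YYYYYYBYY
YYYYYYYYY
YYYYYYWWY
YYKKKYWKY
BYKKKYWWY
YWKKKKWWY
YYKKKYYYY
After op 7 fill(4,8,B) [54 cells changed]:
BBBBBBBBB
BBBBBBBBB
BBBBBBBBB
BBBBBBBBB
BBBBBBWWB
BBKKKBWKB
BBKKKBWWB
YWKKKKWWB
YYKKKBBBB

Answer: BBBBBBBBB
BBBBBBBBB
BBBBBBBBB
BBBBBBBBB
BBBBBBWWB
BBKKKBWKB
BBKKKBWWB
YWKKKKWWB
YYKKKBBBB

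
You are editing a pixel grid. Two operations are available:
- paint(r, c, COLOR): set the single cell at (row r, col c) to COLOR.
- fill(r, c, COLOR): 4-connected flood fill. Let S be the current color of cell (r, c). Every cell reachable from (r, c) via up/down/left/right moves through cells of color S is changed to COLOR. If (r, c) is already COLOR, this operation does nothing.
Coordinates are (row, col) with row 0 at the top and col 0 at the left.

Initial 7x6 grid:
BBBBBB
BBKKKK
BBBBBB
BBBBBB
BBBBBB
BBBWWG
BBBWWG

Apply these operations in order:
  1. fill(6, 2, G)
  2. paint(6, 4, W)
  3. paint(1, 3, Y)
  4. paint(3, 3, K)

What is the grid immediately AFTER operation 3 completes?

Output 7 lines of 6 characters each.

Answer: GGGGGG
GGKYKK
GGGGGG
GGGGGG
GGGGGG
GGGWWG
GGGWWG

Derivation:
After op 1 fill(6,2,G) [32 cells changed]:
GGGGGG
GGKKKK
GGGGGG
GGGGGG
GGGGGG
GGGWWG
GGGWWG
After op 2 paint(6,4,W):
GGGGGG
GGKKKK
GGGGGG
GGGGGG
GGGGGG
GGGWWG
GGGWWG
After op 3 paint(1,3,Y):
GGGGGG
GGKYKK
GGGGGG
GGGGGG
GGGGGG
GGGWWG
GGGWWG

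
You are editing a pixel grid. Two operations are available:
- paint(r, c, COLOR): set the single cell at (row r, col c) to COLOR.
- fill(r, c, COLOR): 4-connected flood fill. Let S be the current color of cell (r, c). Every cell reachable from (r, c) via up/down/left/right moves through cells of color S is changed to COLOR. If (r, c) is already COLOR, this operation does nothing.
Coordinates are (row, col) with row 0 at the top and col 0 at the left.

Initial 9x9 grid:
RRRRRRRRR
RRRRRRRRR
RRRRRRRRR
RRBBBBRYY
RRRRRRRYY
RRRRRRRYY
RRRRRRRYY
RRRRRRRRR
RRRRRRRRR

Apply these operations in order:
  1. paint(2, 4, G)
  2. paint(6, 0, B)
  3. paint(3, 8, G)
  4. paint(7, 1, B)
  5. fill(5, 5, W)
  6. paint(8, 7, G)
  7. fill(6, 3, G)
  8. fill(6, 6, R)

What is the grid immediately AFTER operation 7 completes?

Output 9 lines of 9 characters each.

After op 1 paint(2,4,G):
RRRRRRRRR
RRRRRRRRR
RRRRGRRRR
RRBBBBRYY
RRRRRRRYY
RRRRRRRYY
RRRRRRRYY
RRRRRRRRR
RRRRRRRRR
After op 2 paint(6,0,B):
RRRRRRRRR
RRRRRRRRR
RRRRGRRRR
RRBBBBRYY
RRRRRRRYY
RRRRRRRYY
BRRRRRRYY
RRRRRRRRR
RRRRRRRRR
After op 3 paint(3,8,G):
RRRRRRRRR
RRRRRRRRR
RRRRGRRRR
RRBBBBRYG
RRRRRRRYY
RRRRRRRYY
BRRRRRRYY
RRRRRRRRR
RRRRRRRRR
After op 4 paint(7,1,B):
RRRRRRRRR
RRRRRRRRR
RRRRGRRRR
RRBBBBRYG
RRRRRRRYY
RRRRRRRYY
BRRRRRRYY
RBRRRRRRR
RRRRRRRRR
After op 5 fill(5,5,W) [66 cells changed]:
WWWWWWWWW
WWWWWWWWW
WWWWGWWWW
WWBBBBWYG
WWWWWWWYY
WWWWWWWYY
BWWWWWWYY
WBWWWWWWW
WWWWWWWWW
After op 6 paint(8,7,G):
WWWWWWWWW
WWWWWWWWW
WWWWGWWWW
WWBBBBWYG
WWWWWWWYY
WWWWWWWYY
BWWWWWWYY
WBWWWWWWW
WWWWWWWGW
After op 7 fill(6,3,G) [65 cells changed]:
GGGGGGGGG
GGGGGGGGG
GGGGGGGGG
GGBBBBGYG
GGGGGGGYY
GGGGGGGYY
BGGGGGGYY
GBGGGGGGG
GGGGGGGGG

Answer: GGGGGGGGG
GGGGGGGGG
GGGGGGGGG
GGBBBBGYG
GGGGGGGYY
GGGGGGGYY
BGGGGGGYY
GBGGGGGGG
GGGGGGGGG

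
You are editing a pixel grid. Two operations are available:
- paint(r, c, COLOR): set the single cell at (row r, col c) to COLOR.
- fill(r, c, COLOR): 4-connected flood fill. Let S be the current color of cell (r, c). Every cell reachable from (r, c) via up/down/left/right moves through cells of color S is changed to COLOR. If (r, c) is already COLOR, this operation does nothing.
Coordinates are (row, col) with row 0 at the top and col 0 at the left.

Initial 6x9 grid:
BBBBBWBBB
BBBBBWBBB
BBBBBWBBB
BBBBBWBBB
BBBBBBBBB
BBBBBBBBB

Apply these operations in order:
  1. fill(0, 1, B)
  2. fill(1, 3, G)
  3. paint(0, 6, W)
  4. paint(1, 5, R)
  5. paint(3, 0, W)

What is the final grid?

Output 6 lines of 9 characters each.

After op 1 fill(0,1,B) [0 cells changed]:
BBBBBWBBB
BBBBBWBBB
BBBBBWBBB
BBBBBWBBB
BBBBBBBBB
BBBBBBBBB
After op 2 fill(1,3,G) [50 cells changed]:
GGGGGWGGG
GGGGGWGGG
GGGGGWGGG
GGGGGWGGG
GGGGGGGGG
GGGGGGGGG
After op 3 paint(0,6,W):
GGGGGWWGG
GGGGGWGGG
GGGGGWGGG
GGGGGWGGG
GGGGGGGGG
GGGGGGGGG
After op 4 paint(1,5,R):
GGGGGWWGG
GGGGGRGGG
GGGGGWGGG
GGGGGWGGG
GGGGGGGGG
GGGGGGGGG
After op 5 paint(3,0,W):
GGGGGWWGG
GGGGGRGGG
GGGGGWGGG
WGGGGWGGG
GGGGGGGGG
GGGGGGGGG

Answer: GGGGGWWGG
GGGGGRGGG
GGGGGWGGG
WGGGGWGGG
GGGGGGGGG
GGGGGGGGG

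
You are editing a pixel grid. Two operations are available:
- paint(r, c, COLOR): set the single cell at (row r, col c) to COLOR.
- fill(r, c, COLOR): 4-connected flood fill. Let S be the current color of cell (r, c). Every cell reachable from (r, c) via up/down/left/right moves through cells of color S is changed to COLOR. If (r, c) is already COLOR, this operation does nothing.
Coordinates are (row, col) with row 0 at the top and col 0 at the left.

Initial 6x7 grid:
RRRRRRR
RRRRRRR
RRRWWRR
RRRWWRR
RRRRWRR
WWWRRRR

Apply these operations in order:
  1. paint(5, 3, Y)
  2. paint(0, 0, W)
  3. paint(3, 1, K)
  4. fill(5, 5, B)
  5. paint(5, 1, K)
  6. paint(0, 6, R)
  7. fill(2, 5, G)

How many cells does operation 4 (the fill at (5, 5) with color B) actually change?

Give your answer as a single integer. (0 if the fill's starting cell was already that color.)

Answer: 31

Derivation:
After op 1 paint(5,3,Y):
RRRRRRR
RRRRRRR
RRRWWRR
RRRWWRR
RRRRWRR
WWWYRRR
After op 2 paint(0,0,W):
WRRRRRR
RRRRRRR
RRRWWRR
RRRWWRR
RRRRWRR
WWWYRRR
After op 3 paint(3,1,K):
WRRRRRR
RRRRRRR
RRRWWRR
RKRWWRR
RRRRWRR
WWWYRRR
After op 4 fill(5,5,B) [31 cells changed]:
WBBBBBB
BBBBBBB
BBBWWBB
BKBWWBB
BBBBWBB
WWWYBBB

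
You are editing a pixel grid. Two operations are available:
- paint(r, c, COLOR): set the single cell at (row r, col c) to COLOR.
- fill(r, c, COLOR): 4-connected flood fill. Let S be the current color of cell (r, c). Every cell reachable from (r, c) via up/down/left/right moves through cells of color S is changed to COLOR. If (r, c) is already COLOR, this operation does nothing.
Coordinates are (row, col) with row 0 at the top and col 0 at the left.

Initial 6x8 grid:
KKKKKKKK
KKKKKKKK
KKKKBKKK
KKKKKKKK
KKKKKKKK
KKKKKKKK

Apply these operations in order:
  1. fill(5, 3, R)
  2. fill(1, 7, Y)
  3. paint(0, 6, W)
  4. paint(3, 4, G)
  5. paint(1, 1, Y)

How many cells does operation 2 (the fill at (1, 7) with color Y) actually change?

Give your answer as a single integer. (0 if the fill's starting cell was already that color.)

Answer: 47

Derivation:
After op 1 fill(5,3,R) [47 cells changed]:
RRRRRRRR
RRRRRRRR
RRRRBRRR
RRRRRRRR
RRRRRRRR
RRRRRRRR
After op 2 fill(1,7,Y) [47 cells changed]:
YYYYYYYY
YYYYYYYY
YYYYBYYY
YYYYYYYY
YYYYYYYY
YYYYYYYY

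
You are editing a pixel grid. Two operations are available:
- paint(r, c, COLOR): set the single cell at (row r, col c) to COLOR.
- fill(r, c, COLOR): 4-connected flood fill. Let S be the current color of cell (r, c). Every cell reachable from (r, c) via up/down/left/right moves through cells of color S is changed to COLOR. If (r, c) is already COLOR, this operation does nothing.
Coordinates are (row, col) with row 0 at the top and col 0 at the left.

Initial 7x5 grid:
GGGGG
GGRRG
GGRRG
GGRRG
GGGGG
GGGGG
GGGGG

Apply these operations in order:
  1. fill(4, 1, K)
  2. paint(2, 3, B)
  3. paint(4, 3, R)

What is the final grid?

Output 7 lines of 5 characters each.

Answer: KKKKK
KKRRK
KKRBK
KKRRK
KKKRK
KKKKK
KKKKK

Derivation:
After op 1 fill(4,1,K) [29 cells changed]:
KKKKK
KKRRK
KKRRK
KKRRK
KKKKK
KKKKK
KKKKK
After op 2 paint(2,3,B):
KKKKK
KKRRK
KKRBK
KKRRK
KKKKK
KKKKK
KKKKK
After op 3 paint(4,3,R):
KKKKK
KKRRK
KKRBK
KKRRK
KKKRK
KKKKK
KKKKK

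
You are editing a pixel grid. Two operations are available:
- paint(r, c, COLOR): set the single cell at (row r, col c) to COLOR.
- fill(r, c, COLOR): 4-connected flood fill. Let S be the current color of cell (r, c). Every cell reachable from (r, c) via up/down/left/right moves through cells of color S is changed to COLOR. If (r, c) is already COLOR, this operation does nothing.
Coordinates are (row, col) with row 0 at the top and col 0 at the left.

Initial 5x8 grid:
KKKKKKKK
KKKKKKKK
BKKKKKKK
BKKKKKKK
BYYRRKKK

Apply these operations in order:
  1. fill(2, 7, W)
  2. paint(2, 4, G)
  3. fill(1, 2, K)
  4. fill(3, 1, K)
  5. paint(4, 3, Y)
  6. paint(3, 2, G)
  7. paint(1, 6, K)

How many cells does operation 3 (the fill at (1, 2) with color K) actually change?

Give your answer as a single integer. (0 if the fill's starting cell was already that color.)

Answer: 32

Derivation:
After op 1 fill(2,7,W) [33 cells changed]:
WWWWWWWW
WWWWWWWW
BWWWWWWW
BWWWWWWW
BYYRRWWW
After op 2 paint(2,4,G):
WWWWWWWW
WWWWWWWW
BWWWGWWW
BWWWWWWW
BYYRRWWW
After op 3 fill(1,2,K) [32 cells changed]:
KKKKKKKK
KKKKKKKK
BKKKGKKK
BKKKKKKK
BYYRRKKK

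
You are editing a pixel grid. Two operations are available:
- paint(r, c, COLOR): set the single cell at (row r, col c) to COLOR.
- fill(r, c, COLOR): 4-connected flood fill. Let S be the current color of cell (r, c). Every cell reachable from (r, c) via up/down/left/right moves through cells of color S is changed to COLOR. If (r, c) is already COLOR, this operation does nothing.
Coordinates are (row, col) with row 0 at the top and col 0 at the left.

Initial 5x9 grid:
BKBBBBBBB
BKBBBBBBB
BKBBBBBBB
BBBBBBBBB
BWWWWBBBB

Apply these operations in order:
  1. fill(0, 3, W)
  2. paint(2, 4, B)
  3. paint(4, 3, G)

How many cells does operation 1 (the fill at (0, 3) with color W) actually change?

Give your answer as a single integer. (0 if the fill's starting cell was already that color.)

Answer: 38

Derivation:
After op 1 fill(0,3,W) [38 cells changed]:
WKWWWWWWW
WKWWWWWWW
WKWWWWWWW
WWWWWWWWW
WWWWWWWWW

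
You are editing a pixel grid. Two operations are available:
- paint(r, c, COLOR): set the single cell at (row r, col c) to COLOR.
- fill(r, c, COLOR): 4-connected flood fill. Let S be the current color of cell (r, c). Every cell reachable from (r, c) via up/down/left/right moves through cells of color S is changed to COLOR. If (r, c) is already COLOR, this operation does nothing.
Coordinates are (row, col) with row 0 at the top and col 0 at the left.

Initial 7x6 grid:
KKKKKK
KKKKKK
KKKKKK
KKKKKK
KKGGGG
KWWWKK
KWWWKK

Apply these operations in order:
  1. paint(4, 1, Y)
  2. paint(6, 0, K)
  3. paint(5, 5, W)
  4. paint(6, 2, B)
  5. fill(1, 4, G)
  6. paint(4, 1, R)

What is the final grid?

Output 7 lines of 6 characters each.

Answer: GGGGGG
GGGGGG
GGGGGG
GGGGGG
GRGGGG
GWWWKW
GWBWKK

Derivation:
After op 1 paint(4,1,Y):
KKKKKK
KKKKKK
KKKKKK
KKKKKK
KYGGGG
KWWWKK
KWWWKK
After op 2 paint(6,0,K):
KKKKKK
KKKKKK
KKKKKK
KKKKKK
KYGGGG
KWWWKK
KWWWKK
After op 3 paint(5,5,W):
KKKKKK
KKKKKK
KKKKKK
KKKKKK
KYGGGG
KWWWKW
KWWWKK
After op 4 paint(6,2,B):
KKKKKK
KKKKKK
KKKKKK
KKKKKK
KYGGGG
KWWWKW
KWBWKK
After op 5 fill(1,4,G) [27 cells changed]:
GGGGGG
GGGGGG
GGGGGG
GGGGGG
GYGGGG
GWWWKW
GWBWKK
After op 6 paint(4,1,R):
GGGGGG
GGGGGG
GGGGGG
GGGGGG
GRGGGG
GWWWKW
GWBWKK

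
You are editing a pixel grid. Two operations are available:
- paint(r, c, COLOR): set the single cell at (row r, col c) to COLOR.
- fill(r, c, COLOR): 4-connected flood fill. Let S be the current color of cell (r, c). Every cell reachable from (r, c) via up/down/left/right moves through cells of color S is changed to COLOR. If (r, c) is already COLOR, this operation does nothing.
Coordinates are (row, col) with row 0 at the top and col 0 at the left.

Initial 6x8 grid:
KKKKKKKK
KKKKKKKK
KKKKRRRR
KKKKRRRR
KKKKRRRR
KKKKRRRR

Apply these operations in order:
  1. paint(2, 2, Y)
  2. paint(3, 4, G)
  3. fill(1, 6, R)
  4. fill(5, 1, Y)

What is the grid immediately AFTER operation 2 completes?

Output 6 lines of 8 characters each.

Answer: KKKKKKKK
KKKKKKKK
KKYKRRRR
KKKKGRRR
KKKKRRRR
KKKKRRRR

Derivation:
After op 1 paint(2,2,Y):
KKKKKKKK
KKKKKKKK
KKYKRRRR
KKKKRRRR
KKKKRRRR
KKKKRRRR
After op 2 paint(3,4,G):
KKKKKKKK
KKKKKKKK
KKYKRRRR
KKKKGRRR
KKKKRRRR
KKKKRRRR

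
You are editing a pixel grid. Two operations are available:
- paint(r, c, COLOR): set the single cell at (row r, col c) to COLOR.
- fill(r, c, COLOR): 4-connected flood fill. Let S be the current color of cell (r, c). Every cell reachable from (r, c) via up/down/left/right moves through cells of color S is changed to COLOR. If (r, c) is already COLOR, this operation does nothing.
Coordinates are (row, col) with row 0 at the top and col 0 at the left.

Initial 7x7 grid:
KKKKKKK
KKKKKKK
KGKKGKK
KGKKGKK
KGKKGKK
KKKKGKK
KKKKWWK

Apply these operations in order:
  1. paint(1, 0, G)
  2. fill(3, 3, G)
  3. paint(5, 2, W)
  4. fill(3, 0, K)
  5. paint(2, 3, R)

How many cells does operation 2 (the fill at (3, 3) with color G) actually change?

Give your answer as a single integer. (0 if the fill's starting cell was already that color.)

After op 1 paint(1,0,G):
KKKKKKK
GKKKKKK
KGKKGKK
KGKKGKK
KGKKGKK
KKKKGKK
KKKKWWK
After op 2 fill(3,3,G) [39 cells changed]:
GGGGGGG
GGGGGGG
GGGGGGG
GGGGGGG
GGGGGGG
GGGGGGG
GGGGWWG

Answer: 39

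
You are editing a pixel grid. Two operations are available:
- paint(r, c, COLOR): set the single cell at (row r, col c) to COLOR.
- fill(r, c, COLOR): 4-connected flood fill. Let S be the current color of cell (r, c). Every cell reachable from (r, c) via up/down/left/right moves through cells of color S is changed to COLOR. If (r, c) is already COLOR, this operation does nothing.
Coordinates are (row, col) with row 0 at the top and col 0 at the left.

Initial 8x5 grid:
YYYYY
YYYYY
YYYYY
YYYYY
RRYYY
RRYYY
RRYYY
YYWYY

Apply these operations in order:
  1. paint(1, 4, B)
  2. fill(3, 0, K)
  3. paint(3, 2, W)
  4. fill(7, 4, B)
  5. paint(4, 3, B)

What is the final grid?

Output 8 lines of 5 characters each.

Answer: BBBBB
BBBBB
BBBBB
BBWBB
RRBBB
RRBBB
RRBBB
YYWBB

Derivation:
After op 1 paint(1,4,B):
YYYYY
YYYYB
YYYYY
YYYYY
RRYYY
RRYYY
RRYYY
YYWYY
After op 2 fill(3,0,K) [30 cells changed]:
KKKKK
KKKKB
KKKKK
KKKKK
RRKKK
RRKKK
RRKKK
YYWKK
After op 3 paint(3,2,W):
KKKKK
KKKKB
KKKKK
KKWKK
RRKKK
RRKKK
RRKKK
YYWKK
After op 4 fill(7,4,B) [29 cells changed]:
BBBBB
BBBBB
BBBBB
BBWBB
RRBBB
RRBBB
RRBBB
YYWBB
After op 5 paint(4,3,B):
BBBBB
BBBBB
BBBBB
BBWBB
RRBBB
RRBBB
RRBBB
YYWBB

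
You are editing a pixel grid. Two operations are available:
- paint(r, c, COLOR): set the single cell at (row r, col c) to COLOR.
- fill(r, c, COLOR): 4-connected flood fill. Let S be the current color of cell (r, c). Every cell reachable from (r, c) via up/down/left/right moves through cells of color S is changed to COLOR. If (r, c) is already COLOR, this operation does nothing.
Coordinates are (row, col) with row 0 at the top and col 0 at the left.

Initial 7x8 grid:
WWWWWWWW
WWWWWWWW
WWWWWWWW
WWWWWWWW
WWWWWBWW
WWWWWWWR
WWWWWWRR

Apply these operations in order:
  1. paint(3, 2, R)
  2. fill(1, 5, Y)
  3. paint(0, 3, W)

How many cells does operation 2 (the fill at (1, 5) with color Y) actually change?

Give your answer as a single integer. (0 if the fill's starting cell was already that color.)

After op 1 paint(3,2,R):
WWWWWWWW
WWWWWWWW
WWWWWWWW
WWRWWWWW
WWWWWBWW
WWWWWWWR
WWWWWWRR
After op 2 fill(1,5,Y) [51 cells changed]:
YYYYYYYY
YYYYYYYY
YYYYYYYY
YYRYYYYY
YYYYYBYY
YYYYYYYR
YYYYYYRR

Answer: 51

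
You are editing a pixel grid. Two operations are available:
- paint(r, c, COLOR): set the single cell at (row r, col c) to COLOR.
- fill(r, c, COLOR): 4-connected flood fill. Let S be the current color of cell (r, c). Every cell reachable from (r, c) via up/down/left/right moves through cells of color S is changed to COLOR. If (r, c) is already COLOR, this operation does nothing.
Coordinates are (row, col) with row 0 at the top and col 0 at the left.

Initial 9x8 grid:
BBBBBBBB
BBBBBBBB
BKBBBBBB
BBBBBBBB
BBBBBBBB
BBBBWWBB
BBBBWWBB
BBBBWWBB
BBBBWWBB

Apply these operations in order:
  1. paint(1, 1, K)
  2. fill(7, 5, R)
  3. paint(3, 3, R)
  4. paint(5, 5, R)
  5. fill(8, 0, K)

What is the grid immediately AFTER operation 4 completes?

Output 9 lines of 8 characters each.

After op 1 paint(1,1,K):
BBBBBBBB
BKBBBBBB
BKBBBBBB
BBBBBBBB
BBBBBBBB
BBBBWWBB
BBBBWWBB
BBBBWWBB
BBBBWWBB
After op 2 fill(7,5,R) [8 cells changed]:
BBBBBBBB
BKBBBBBB
BKBBBBBB
BBBBBBBB
BBBBBBBB
BBBBRRBB
BBBBRRBB
BBBBRRBB
BBBBRRBB
After op 3 paint(3,3,R):
BBBBBBBB
BKBBBBBB
BKBBBBBB
BBBRBBBB
BBBBBBBB
BBBBRRBB
BBBBRRBB
BBBBRRBB
BBBBRRBB
After op 4 paint(5,5,R):
BBBBBBBB
BKBBBBBB
BKBBBBBB
BBBRBBBB
BBBBBBBB
BBBBRRBB
BBBBRRBB
BBBBRRBB
BBBBRRBB

Answer: BBBBBBBB
BKBBBBBB
BKBBBBBB
BBBRBBBB
BBBBBBBB
BBBBRRBB
BBBBRRBB
BBBBRRBB
BBBBRRBB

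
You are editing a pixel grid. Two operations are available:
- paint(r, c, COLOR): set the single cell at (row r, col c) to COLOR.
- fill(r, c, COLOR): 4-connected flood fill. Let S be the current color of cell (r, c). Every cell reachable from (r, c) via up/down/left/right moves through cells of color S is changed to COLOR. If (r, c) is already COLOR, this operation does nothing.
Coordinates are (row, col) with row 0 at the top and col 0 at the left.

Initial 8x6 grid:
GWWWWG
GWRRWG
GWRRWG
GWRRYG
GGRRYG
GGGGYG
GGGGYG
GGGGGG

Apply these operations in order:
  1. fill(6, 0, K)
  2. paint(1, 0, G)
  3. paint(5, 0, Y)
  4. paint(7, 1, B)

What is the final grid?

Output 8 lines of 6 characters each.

Answer: KWWWWK
GWRRWK
KWRRWK
KWRRYK
KKRRYK
YKKKYK
KKKKYK
KBKKKK

Derivation:
After op 1 fill(6,0,K) [27 cells changed]:
KWWWWK
KWRRWK
KWRRWK
KWRRYK
KKRRYK
KKKKYK
KKKKYK
KKKKKK
After op 2 paint(1,0,G):
KWWWWK
GWRRWK
KWRRWK
KWRRYK
KKRRYK
KKKKYK
KKKKYK
KKKKKK
After op 3 paint(5,0,Y):
KWWWWK
GWRRWK
KWRRWK
KWRRYK
KKRRYK
YKKKYK
KKKKYK
KKKKKK
After op 4 paint(7,1,B):
KWWWWK
GWRRWK
KWRRWK
KWRRYK
KKRRYK
YKKKYK
KKKKYK
KBKKKK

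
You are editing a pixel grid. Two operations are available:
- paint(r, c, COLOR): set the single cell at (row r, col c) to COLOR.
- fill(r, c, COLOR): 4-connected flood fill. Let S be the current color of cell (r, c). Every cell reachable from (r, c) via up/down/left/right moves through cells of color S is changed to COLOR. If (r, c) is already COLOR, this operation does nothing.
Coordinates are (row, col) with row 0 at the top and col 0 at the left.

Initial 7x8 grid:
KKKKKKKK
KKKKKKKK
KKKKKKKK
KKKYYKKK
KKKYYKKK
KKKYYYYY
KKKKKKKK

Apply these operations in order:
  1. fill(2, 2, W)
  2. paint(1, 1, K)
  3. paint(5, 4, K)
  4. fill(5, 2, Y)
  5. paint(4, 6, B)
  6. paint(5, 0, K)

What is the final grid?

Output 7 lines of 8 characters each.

After op 1 fill(2,2,W) [47 cells changed]:
WWWWWWWW
WWWWWWWW
WWWWWWWW
WWWYYWWW
WWWYYWWW
WWWYYYYY
WWWWWWWW
After op 2 paint(1,1,K):
WWWWWWWW
WKWWWWWW
WWWWWWWW
WWWYYWWW
WWWYYWWW
WWWYYYYY
WWWWWWWW
After op 3 paint(5,4,K):
WWWWWWWW
WKWWWWWW
WWWWWWWW
WWWYYWWW
WWWYYWWW
WWWYKYYY
WWWWWWWW
After op 4 fill(5,2,Y) [46 cells changed]:
YYYYYYYY
YKYYYYYY
YYYYYYYY
YYYYYYYY
YYYYYYYY
YYYYKYYY
YYYYYYYY
After op 5 paint(4,6,B):
YYYYYYYY
YKYYYYYY
YYYYYYYY
YYYYYYYY
YYYYYYBY
YYYYKYYY
YYYYYYYY
After op 6 paint(5,0,K):
YYYYYYYY
YKYYYYYY
YYYYYYYY
YYYYYYYY
YYYYYYBY
KYYYKYYY
YYYYYYYY

Answer: YYYYYYYY
YKYYYYYY
YYYYYYYY
YYYYYYYY
YYYYYYBY
KYYYKYYY
YYYYYYYY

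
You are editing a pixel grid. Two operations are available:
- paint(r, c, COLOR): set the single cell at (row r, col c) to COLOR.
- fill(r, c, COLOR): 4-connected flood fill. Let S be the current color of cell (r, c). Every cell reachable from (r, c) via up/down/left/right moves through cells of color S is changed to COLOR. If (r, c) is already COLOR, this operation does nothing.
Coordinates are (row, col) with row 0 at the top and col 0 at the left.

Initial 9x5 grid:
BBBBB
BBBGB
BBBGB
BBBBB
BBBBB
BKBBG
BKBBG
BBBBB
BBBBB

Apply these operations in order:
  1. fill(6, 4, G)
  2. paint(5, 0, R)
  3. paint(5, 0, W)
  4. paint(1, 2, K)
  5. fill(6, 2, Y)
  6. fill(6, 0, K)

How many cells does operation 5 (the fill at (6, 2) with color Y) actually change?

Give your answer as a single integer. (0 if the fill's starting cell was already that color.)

After op 1 fill(6,4,G) [0 cells changed]:
BBBBB
BBBGB
BBBGB
BBBBB
BBBBB
BKBBG
BKBBG
BBBBB
BBBBB
After op 2 paint(5,0,R):
BBBBB
BBBGB
BBBGB
BBBBB
BBBBB
RKBBG
BKBBG
BBBBB
BBBBB
After op 3 paint(5,0,W):
BBBBB
BBBGB
BBBGB
BBBBB
BBBBB
WKBBG
BKBBG
BBBBB
BBBBB
After op 4 paint(1,2,K):
BBBBB
BBKGB
BBBGB
BBBBB
BBBBB
WKBBG
BKBBG
BBBBB
BBBBB
After op 5 fill(6,2,Y) [37 cells changed]:
YYYYY
YYKGY
YYYGY
YYYYY
YYYYY
WKYYG
YKYYG
YYYYY
YYYYY

Answer: 37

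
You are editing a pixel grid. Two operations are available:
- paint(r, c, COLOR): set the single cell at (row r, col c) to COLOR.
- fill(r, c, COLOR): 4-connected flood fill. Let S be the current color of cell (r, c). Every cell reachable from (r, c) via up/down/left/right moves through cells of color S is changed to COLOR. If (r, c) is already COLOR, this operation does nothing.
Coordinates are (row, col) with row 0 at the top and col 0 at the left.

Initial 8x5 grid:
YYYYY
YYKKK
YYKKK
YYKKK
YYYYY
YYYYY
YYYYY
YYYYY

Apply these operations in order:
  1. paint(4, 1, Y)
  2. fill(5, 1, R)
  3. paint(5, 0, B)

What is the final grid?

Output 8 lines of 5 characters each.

After op 1 paint(4,1,Y):
YYYYY
YYKKK
YYKKK
YYKKK
YYYYY
YYYYY
YYYYY
YYYYY
After op 2 fill(5,1,R) [31 cells changed]:
RRRRR
RRKKK
RRKKK
RRKKK
RRRRR
RRRRR
RRRRR
RRRRR
After op 3 paint(5,0,B):
RRRRR
RRKKK
RRKKK
RRKKK
RRRRR
BRRRR
RRRRR
RRRRR

Answer: RRRRR
RRKKK
RRKKK
RRKKK
RRRRR
BRRRR
RRRRR
RRRRR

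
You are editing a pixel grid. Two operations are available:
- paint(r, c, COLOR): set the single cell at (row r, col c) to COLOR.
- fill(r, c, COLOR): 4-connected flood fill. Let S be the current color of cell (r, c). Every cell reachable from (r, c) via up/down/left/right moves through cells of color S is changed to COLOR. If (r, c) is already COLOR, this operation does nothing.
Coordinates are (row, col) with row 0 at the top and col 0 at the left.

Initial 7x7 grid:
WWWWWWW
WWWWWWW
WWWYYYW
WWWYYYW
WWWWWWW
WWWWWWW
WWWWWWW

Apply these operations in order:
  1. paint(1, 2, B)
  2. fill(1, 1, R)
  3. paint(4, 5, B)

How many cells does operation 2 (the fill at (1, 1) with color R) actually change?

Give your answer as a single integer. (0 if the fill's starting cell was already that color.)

After op 1 paint(1,2,B):
WWWWWWW
WWBWWWW
WWWYYYW
WWWYYYW
WWWWWWW
WWWWWWW
WWWWWWW
After op 2 fill(1,1,R) [42 cells changed]:
RRRRRRR
RRBRRRR
RRRYYYR
RRRYYYR
RRRRRRR
RRRRRRR
RRRRRRR

Answer: 42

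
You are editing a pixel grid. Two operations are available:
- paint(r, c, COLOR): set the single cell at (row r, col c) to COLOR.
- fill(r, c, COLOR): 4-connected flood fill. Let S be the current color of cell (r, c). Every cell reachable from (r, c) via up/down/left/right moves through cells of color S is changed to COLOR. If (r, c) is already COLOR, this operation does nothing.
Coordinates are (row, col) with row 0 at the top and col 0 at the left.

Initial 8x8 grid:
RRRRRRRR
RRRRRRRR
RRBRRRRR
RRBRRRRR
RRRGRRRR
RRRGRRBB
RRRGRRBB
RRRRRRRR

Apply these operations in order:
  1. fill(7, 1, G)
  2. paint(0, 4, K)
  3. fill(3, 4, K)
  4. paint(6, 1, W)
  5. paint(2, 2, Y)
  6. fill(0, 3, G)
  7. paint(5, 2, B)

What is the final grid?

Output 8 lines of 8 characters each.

Answer: GGGGGGGG
GGGGGGGG
GGYGGGGG
GGBGGGGG
GGGGGGGG
GGBGGGBB
GWGGGGBB
GGGGGGGG

Derivation:
After op 1 fill(7,1,G) [55 cells changed]:
GGGGGGGG
GGGGGGGG
GGBGGGGG
GGBGGGGG
GGGGGGGG
GGGGGGBB
GGGGGGBB
GGGGGGGG
After op 2 paint(0,4,K):
GGGGKGGG
GGGGGGGG
GGBGGGGG
GGBGGGGG
GGGGGGGG
GGGGGGBB
GGGGGGBB
GGGGGGGG
After op 3 fill(3,4,K) [57 cells changed]:
KKKKKKKK
KKKKKKKK
KKBKKKKK
KKBKKKKK
KKKKKKKK
KKKKKKBB
KKKKKKBB
KKKKKKKK
After op 4 paint(6,1,W):
KKKKKKKK
KKKKKKKK
KKBKKKKK
KKBKKKKK
KKKKKKKK
KKKKKKBB
KWKKKKBB
KKKKKKKK
After op 5 paint(2,2,Y):
KKKKKKKK
KKKKKKKK
KKYKKKKK
KKBKKKKK
KKKKKKKK
KKKKKKBB
KWKKKKBB
KKKKKKKK
After op 6 fill(0,3,G) [57 cells changed]:
GGGGGGGG
GGGGGGGG
GGYGGGGG
GGBGGGGG
GGGGGGGG
GGGGGGBB
GWGGGGBB
GGGGGGGG
After op 7 paint(5,2,B):
GGGGGGGG
GGGGGGGG
GGYGGGGG
GGBGGGGG
GGGGGGGG
GGBGGGBB
GWGGGGBB
GGGGGGGG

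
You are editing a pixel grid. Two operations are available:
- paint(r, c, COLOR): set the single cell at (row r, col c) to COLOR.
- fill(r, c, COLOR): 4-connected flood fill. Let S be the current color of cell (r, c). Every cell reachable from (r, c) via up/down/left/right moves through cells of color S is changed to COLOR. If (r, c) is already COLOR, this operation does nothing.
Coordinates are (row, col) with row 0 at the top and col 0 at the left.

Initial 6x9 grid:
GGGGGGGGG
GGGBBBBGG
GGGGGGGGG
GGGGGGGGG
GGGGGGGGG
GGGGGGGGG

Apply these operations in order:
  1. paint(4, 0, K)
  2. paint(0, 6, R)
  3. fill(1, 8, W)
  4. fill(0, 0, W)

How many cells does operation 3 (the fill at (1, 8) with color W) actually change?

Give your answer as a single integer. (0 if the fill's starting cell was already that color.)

After op 1 paint(4,0,K):
GGGGGGGGG
GGGBBBBGG
GGGGGGGGG
GGGGGGGGG
KGGGGGGGG
GGGGGGGGG
After op 2 paint(0,6,R):
GGGGGGRGG
GGGBBBBGG
GGGGGGGGG
GGGGGGGGG
KGGGGGGGG
GGGGGGGGG
After op 3 fill(1,8,W) [48 cells changed]:
WWWWWWRWW
WWWBBBBWW
WWWWWWWWW
WWWWWWWWW
KWWWWWWWW
WWWWWWWWW

Answer: 48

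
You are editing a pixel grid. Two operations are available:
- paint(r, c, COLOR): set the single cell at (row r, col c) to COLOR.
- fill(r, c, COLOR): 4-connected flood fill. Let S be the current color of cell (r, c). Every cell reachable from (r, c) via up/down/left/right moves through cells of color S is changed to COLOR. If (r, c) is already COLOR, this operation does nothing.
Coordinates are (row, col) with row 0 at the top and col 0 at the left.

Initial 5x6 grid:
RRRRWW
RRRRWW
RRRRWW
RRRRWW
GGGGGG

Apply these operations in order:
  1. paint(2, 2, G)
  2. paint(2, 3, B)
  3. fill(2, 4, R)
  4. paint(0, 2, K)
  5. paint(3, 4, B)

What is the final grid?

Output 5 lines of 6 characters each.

Answer: RRKRRR
RRRRRR
RRGBRR
RRRRBR
GGGGGG

Derivation:
After op 1 paint(2,2,G):
RRRRWW
RRRRWW
RRGRWW
RRRRWW
GGGGGG
After op 2 paint(2,3,B):
RRRRWW
RRRRWW
RRGBWW
RRRRWW
GGGGGG
After op 3 fill(2,4,R) [8 cells changed]:
RRRRRR
RRRRRR
RRGBRR
RRRRRR
GGGGGG
After op 4 paint(0,2,K):
RRKRRR
RRRRRR
RRGBRR
RRRRRR
GGGGGG
After op 5 paint(3,4,B):
RRKRRR
RRRRRR
RRGBRR
RRRRBR
GGGGGG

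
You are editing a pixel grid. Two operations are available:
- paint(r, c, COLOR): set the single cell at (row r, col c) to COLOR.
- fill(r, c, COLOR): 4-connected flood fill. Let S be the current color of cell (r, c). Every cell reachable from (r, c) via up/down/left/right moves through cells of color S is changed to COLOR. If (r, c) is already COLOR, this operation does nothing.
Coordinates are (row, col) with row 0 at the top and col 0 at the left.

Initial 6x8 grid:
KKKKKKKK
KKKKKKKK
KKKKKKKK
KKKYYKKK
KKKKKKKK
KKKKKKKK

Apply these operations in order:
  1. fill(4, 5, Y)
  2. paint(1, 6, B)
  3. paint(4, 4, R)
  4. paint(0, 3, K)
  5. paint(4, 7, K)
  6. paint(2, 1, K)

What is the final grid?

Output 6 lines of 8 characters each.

Answer: YYYKYYYY
YYYYYYBY
YKYYYYYY
YYYYYYYY
YYYYRYYK
YYYYYYYY

Derivation:
After op 1 fill(4,5,Y) [46 cells changed]:
YYYYYYYY
YYYYYYYY
YYYYYYYY
YYYYYYYY
YYYYYYYY
YYYYYYYY
After op 2 paint(1,6,B):
YYYYYYYY
YYYYYYBY
YYYYYYYY
YYYYYYYY
YYYYYYYY
YYYYYYYY
After op 3 paint(4,4,R):
YYYYYYYY
YYYYYYBY
YYYYYYYY
YYYYYYYY
YYYYRYYY
YYYYYYYY
After op 4 paint(0,3,K):
YYYKYYYY
YYYYYYBY
YYYYYYYY
YYYYYYYY
YYYYRYYY
YYYYYYYY
After op 5 paint(4,7,K):
YYYKYYYY
YYYYYYBY
YYYYYYYY
YYYYYYYY
YYYYRYYK
YYYYYYYY
After op 6 paint(2,1,K):
YYYKYYYY
YYYYYYBY
YKYYYYYY
YYYYYYYY
YYYYRYYK
YYYYYYYY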